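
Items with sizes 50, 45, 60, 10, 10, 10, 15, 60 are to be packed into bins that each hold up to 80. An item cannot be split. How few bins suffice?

Total = 60 + 60 + 50 + 45 + 15 + 10 + 10 + 10 = 260.
Lower bound: ⌈260/80⌉ = 4 bins.
A packing using 4 bins:
  bin 1: 60 + 15 = 75
  bin 2: 60 + 10 + 10 = 80
  bin 3: 50 + 10 = 60
  bin 4: 45 = 45
This matches the lower bound, so 4 is optimal.

4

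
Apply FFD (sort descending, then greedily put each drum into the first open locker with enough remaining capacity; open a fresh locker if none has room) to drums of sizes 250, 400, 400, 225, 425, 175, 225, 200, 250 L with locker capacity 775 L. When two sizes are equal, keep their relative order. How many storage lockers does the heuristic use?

4

Sorted descending: 425, 400, 400, 250, 250, 225, 225, 200, 175.
  425 → locker 1 (new)  [load 425/775]
  400 → locker 2 (new)  [load 400/775]
  400 → locker 3 (new)  [load 400/775]
  250 → locker 1  [load 675/775]
  250 → locker 2  [load 650/775]
  225 → locker 3  [load 625/775]
  225 → locker 4 (new)  [load 225/775]
  200 → locker 4  [load 425/775]
  175 → locker 4  [load 600/775]
4 storage lockers opened.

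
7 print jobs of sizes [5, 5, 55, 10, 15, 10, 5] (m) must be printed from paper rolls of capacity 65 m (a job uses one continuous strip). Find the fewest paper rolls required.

2

Total = 55 + 15 + 10 + 10 + 5 + 5 + 5 = 105 m.
Lower bound: ⌈105/65⌉ = 2 paper rolls.
A packing using 2 paper rolls:
  roll 1: 55 + 10 = 65
  roll 2: 15 + 10 + 5 + 5 + 5 = 40
This matches the lower bound, so 2 is optimal.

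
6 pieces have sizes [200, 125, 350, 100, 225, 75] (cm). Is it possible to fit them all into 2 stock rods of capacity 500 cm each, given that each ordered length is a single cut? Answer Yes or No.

No

Total = 1075 cm; ⌈1075/500⌉ = 3.
At least 3 stock rods are required, but only 2 are allowed.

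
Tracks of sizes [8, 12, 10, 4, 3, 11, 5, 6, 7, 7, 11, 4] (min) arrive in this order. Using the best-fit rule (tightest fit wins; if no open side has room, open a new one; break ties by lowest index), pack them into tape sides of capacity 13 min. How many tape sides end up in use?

  8 → side 1 (new)  [load 8/13]
  12 → side 2 (new)  [load 12/13]
  10 → side 3 (new)  [load 10/13]
  4 → side 1  [load 12/13]
  3 → side 3  [load 13/13]
  11 → side 4 (new)  [load 11/13]
  5 → side 5 (new)  [load 5/13]
  6 → side 5  [load 11/13]
  7 → side 6 (new)  [load 7/13]
  7 → side 7 (new)  [load 7/13]
  11 → side 8 (new)  [load 11/13]
  4 → side 6  [load 11/13]
8 tape sides opened.

8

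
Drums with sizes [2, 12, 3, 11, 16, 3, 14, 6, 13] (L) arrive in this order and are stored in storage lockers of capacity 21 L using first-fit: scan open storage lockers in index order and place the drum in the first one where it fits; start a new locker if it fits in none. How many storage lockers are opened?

5

  2 → locker 1 (new)  [load 2/21]
  12 → locker 1  [load 14/21]
  3 → locker 1  [load 17/21]
  11 → locker 2 (new)  [load 11/21]
  16 → locker 3 (new)  [load 16/21]
  3 → locker 1  [load 20/21]
  14 → locker 4 (new)  [load 14/21]
  6 → locker 2  [load 17/21]
  13 → locker 5 (new)  [load 13/21]
5 storage lockers opened.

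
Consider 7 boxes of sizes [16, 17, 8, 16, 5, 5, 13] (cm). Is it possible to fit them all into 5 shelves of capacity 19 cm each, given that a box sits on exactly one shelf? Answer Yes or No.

A valid assignment using 5 shelves:
  shelf 1: 17 = 17
  shelf 2: 16 = 16
  shelf 3: 16 = 16
  shelf 4: 13 + 5 = 18
  shelf 5: 8 + 5 = 13
Every load is within 19 cm, so 5 shelves suffice.

Yes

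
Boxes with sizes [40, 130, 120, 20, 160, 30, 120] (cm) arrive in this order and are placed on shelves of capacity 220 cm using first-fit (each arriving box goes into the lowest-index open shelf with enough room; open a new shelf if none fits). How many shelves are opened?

4

  40 → shelf 1 (new)  [load 40/220]
  130 → shelf 1  [load 170/220]
  120 → shelf 2 (new)  [load 120/220]
  20 → shelf 1  [load 190/220]
  160 → shelf 3 (new)  [load 160/220]
  30 → shelf 1  [load 220/220]
  120 → shelf 4 (new)  [load 120/220]
4 shelves opened.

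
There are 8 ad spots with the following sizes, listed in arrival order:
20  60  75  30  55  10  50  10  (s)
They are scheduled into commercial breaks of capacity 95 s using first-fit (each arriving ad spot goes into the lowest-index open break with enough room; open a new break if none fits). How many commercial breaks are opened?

  20 → break 1 (new)  [load 20/95]
  60 → break 1  [load 80/95]
  75 → break 2 (new)  [load 75/95]
  30 → break 3 (new)  [load 30/95]
  55 → break 3  [load 85/95]
  10 → break 1  [load 90/95]
  50 → break 4 (new)  [load 50/95]
  10 → break 2  [load 85/95]
4 commercial breaks opened.

4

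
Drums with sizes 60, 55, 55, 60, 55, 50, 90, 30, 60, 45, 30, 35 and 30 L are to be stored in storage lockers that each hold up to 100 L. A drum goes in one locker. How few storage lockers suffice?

8

Total = 90 + 60 + 60 + 60 + 55 + 55 + 55 + 50 + 45 + 35 + 30 + 30 + 30 = 655 L.
Lower bound: ⌈655/100⌉ = 7 storage lockers.
A packing using 8 storage lockers:
  locker 1: 90 = 90
  locker 2: 60 + 35 = 95
  locker 3: 60 + 30 = 90
  locker 4: 60 + 30 = 90
  locker 5: 55 + 45 = 100
  locker 6: 55 + 30 = 85
  locker 7: 55 = 55
  locker 8: 50 = 50
No arrangement into 7 storage lockers stays within capacity, so 8 is optimal.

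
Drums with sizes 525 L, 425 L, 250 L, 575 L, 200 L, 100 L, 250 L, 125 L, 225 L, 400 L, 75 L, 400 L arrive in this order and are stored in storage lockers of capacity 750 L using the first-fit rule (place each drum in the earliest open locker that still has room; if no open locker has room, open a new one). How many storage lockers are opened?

  525 → locker 1 (new)  [load 525/750]
  425 → locker 2 (new)  [load 425/750]
  250 → locker 2  [load 675/750]
  575 → locker 3 (new)  [load 575/750]
  200 → locker 1  [load 725/750]
  100 → locker 3  [load 675/750]
  250 → locker 4 (new)  [load 250/750]
  125 → locker 4  [load 375/750]
  225 → locker 4  [load 600/750]
  400 → locker 5 (new)  [load 400/750]
  75 → locker 2  [load 750/750]
  400 → locker 6 (new)  [load 400/750]
6 storage lockers opened.

6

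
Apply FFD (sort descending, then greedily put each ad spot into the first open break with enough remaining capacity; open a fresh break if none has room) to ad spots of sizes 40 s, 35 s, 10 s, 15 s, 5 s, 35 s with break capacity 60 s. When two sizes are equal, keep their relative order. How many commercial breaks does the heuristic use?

3

Sorted descending: 40, 35, 35, 15, 10, 5.
  40 → break 1 (new)  [load 40/60]
  35 → break 2 (new)  [load 35/60]
  35 → break 3 (new)  [load 35/60]
  15 → break 1  [load 55/60]
  10 → break 2  [load 45/60]
  5 → break 1  [load 60/60]
3 commercial breaks opened.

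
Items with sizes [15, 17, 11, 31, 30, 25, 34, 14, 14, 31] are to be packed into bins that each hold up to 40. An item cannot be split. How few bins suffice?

7

Total = 34 + 31 + 31 + 30 + 25 + 17 + 15 + 14 + 14 + 11 = 222.
Lower bound: ⌈222/40⌉ = 6 bins.
A packing using 7 bins:
  bin 1: 34 = 34
  bin 2: 31 = 31
  bin 3: 31 = 31
  bin 4: 30 = 30
  bin 5: 25 + 15 = 40
  bin 6: 17 + 14 = 31
  bin 7: 14 + 11 = 25
No arrangement into 6 bins stays within capacity, so 7 is optimal.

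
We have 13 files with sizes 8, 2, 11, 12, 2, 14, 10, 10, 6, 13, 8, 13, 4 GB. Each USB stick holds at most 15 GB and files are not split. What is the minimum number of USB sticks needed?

Total = 14 + 13 + 13 + 12 + 11 + 10 + 10 + 8 + 8 + 6 + 4 + 2 + 2 = 113 GB.
Lower bound: ⌈113/15⌉ = 8 USB sticks.
Also, 9 files each exceed 15/2 GB, and no two of those can share a USB stick, so at least 9 USB sticks are needed.
A packing using 9 USB sticks:
  USB stick 1: 14 = 14
  USB stick 2: 13 + 2 = 15
  USB stick 3: 13 + 2 = 15
  USB stick 4: 12 = 12
  USB stick 5: 11 + 4 = 15
  USB stick 6: 10 = 10
  USB stick 7: 10 = 10
  USB stick 8: 8 + 6 = 14
  USB stick 9: 8 = 8
This matches the lower bound, so 9 is optimal.

9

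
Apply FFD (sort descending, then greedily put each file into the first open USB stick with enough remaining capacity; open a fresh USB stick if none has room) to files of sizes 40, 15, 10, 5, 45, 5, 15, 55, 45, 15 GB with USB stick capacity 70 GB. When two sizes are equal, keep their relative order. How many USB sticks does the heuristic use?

4

Sorted descending: 55, 45, 45, 40, 15, 15, 15, 10, 5, 5.
  55 → USB stick 1 (new)  [load 55/70]
  45 → USB stick 2 (new)  [load 45/70]
  45 → USB stick 3 (new)  [load 45/70]
  40 → USB stick 4 (new)  [load 40/70]
  15 → USB stick 1  [load 70/70]
  15 → USB stick 2  [load 60/70]
  15 → USB stick 3  [load 60/70]
  10 → USB stick 2  [load 70/70]
  5 → USB stick 3  [load 65/70]
  5 → USB stick 3  [load 70/70]
4 USB sticks opened.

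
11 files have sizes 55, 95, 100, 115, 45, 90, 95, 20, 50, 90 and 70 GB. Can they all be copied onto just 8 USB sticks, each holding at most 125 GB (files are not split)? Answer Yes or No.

A valid assignment using 8 USB sticks:
  USB stick 1: 115 = 115
  USB stick 2: 100 + 20 = 120
  USB stick 3: 95 = 95
  USB stick 4: 95 = 95
  USB stick 5: 90 = 90
  USB stick 6: 90 = 90
  USB stick 7: 70 + 55 = 125
  USB stick 8: 50 + 45 = 95
Every load is within 125 GB, so 8 USB sticks suffice.

Yes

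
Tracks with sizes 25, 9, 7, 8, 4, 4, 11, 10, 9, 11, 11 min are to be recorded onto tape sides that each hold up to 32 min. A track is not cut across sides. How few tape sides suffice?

4

Total = 25 + 11 + 11 + 11 + 10 + 9 + 9 + 8 + 7 + 4 + 4 = 109 min.
Lower bound: ⌈109/32⌉ = 4 tape sides.
A packing using 4 tape sides:
  side 1: 25 + 7 = 32
  side 2: 11 + 11 + 10 = 32
  side 3: 11 + 9 + 9 = 29
  side 4: 8 + 4 + 4 = 16
This matches the lower bound, so 4 is optimal.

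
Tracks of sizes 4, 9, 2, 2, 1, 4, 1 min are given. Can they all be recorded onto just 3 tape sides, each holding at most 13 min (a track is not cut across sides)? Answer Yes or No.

A valid assignment using 2 tape sides:
  side 1: 9 + 4 = 13
  side 2: 4 + 2 + 2 + 1 + 1 = 10
That uses only 2 ≤ 3, so 3 tape sides are enough.

Yes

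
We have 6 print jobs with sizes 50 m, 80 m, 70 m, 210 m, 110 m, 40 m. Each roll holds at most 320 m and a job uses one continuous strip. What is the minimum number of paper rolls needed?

Total = 210 + 110 + 80 + 70 + 50 + 40 = 560 m.
Lower bound: ⌈560/320⌉ = 2 paper rolls.
A packing using 2 paper rolls:
  roll 1: 210 + 110 = 320
  roll 2: 80 + 70 + 50 + 40 = 240
This matches the lower bound, so 2 is optimal.

2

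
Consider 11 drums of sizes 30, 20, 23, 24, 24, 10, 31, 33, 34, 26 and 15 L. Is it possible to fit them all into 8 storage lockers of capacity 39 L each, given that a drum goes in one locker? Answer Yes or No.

Total = 270 L; ⌈270/39⌉ = 7.
9 drums each exceed half the capacity and cannot share a locker, forcing at least 9 storage lockers.
At least 9 storage lockers are required, but only 8 are allowed.

No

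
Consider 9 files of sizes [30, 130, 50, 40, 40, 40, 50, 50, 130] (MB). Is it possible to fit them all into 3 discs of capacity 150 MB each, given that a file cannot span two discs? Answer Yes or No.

Total = 560 MB; ⌈560/150⌉ = 4.
At least 4 discs are required, but only 3 are allowed.

No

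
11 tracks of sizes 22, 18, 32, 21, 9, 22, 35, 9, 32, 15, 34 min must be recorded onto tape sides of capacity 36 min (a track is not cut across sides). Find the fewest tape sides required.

Total = 35 + 34 + 32 + 32 + 22 + 22 + 21 + 18 + 15 + 9 + 9 = 249 min.
Lower bound: ⌈249/36⌉ = 7 tape sides.
A packing using 8 tape sides:
  side 1: 35 = 35
  side 2: 34 = 34
  side 3: 32 = 32
  side 4: 32 = 32
  side 5: 22 + 9 = 31
  side 6: 22 + 9 = 31
  side 7: 21 + 15 = 36
  side 8: 18 = 18
No arrangement into 7 tape sides stays within capacity, so 8 is optimal.

8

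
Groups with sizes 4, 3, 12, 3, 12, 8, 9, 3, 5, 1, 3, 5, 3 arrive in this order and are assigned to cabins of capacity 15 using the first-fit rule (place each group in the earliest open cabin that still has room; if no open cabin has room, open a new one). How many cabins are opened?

5

  4 → cabin 1 (new)  [load 4/15]
  3 → cabin 1  [load 7/15]
  12 → cabin 2 (new)  [load 12/15]
  3 → cabin 1  [load 10/15]
  12 → cabin 3 (new)  [load 12/15]
  8 → cabin 4 (new)  [load 8/15]
  9 → cabin 5 (new)  [load 9/15]
  3 → cabin 1  [load 13/15]
  5 → cabin 4  [load 13/15]
  1 → cabin 1  [load 14/15]
  3 → cabin 2  [load 15/15]
  5 → cabin 5  [load 14/15]
  3 → cabin 3  [load 15/15]
5 cabins opened.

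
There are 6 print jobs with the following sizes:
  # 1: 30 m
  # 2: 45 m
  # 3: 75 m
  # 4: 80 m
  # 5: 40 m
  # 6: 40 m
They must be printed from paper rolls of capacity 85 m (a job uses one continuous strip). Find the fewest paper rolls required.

Total = 80 + 75 + 45 + 40 + 40 + 30 = 310 m.
Lower bound: ⌈310/85⌉ = 4 paper rolls.
A packing using 4 paper rolls:
  roll 1: 80 = 80
  roll 2: 75 = 75
  roll 3: 45 + 40 = 85
  roll 4: 40 + 30 = 70
This matches the lower bound, so 4 is optimal.

4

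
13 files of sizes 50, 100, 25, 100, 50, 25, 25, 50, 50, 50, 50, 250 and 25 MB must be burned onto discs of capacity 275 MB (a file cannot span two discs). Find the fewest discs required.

Total = 250 + 100 + 100 + 50 + 50 + 50 + 50 + 50 + 50 + 25 + 25 + 25 + 25 = 850 MB.
Lower bound: ⌈850/275⌉ = 4 discs.
A packing using 4 discs:
  disc 1: 250 + 25 = 275
  disc 2: 100 + 100 + 50 + 25 = 275
  disc 3: 50 + 50 + 50 + 50 + 50 + 25 = 275
  disc 4: 25 = 25
This matches the lower bound, so 4 is optimal.

4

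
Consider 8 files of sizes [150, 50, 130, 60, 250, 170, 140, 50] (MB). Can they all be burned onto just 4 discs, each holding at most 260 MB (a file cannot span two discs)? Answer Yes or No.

No

Total = 1000 MB; ⌈1000/260⌉ = 4.
The bound of 4 does not rule out 4, but exhaustive search shows no assignment into 4 discs of capacity 260 MB exists — the minimum is 5.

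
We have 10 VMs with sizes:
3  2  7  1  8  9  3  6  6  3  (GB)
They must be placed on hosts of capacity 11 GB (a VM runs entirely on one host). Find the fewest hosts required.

Total = 9 + 8 + 7 + 6 + 6 + 3 + 3 + 3 + 2 + 1 = 48 GB.
Lower bound: ⌈48/11⌉ = 5 hosts.
A packing using 5 hosts:
  host 1: 9 + 2 = 11
  host 2: 8 + 3 = 11
  host 3: 7 + 3 + 1 = 11
  host 4: 6 + 3 = 9
  host 5: 6 = 6
This matches the lower bound, so 5 is optimal.

5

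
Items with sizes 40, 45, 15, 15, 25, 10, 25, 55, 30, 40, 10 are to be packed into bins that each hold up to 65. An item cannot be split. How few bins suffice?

5

Total = 55 + 45 + 40 + 40 + 30 + 25 + 25 + 15 + 15 + 10 + 10 = 310.
Lower bound: ⌈310/65⌉ = 5 bins.
A packing using 5 bins:
  bin 1: 55 + 10 = 65
  bin 2: 45 + 15 = 60
  bin 3: 40 + 25 = 65
  bin 4: 40 + 25 = 65
  bin 5: 30 + 15 + 10 = 55
This matches the lower bound, so 5 is optimal.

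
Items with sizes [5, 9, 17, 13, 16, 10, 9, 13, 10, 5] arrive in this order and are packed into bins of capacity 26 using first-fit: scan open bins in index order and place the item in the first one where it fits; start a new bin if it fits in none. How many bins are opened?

5

  5 → bin 1 (new)  [load 5/26]
  9 → bin 1  [load 14/26]
  17 → bin 2 (new)  [load 17/26]
  13 → bin 3 (new)  [load 13/26]
  16 → bin 4 (new)  [load 16/26]
  10 → bin 1  [load 24/26]
  9 → bin 2  [load 26/26]
  13 → bin 3  [load 26/26]
  10 → bin 4  [load 26/26]
  5 → bin 5 (new)  [load 5/26]
5 bins opened.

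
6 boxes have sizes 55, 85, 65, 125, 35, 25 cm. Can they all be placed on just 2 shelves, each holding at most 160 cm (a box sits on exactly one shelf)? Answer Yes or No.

Total = 390 cm; ⌈390/160⌉ = 3.
At least 3 shelves are required, but only 2 are allowed.

No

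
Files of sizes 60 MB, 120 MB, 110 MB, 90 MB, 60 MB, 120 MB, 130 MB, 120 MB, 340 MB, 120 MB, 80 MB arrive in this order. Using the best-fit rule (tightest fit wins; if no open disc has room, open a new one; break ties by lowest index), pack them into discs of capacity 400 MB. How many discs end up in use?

  60 → disc 1 (new)  [load 60/400]
  120 → disc 1  [load 180/400]
  110 → disc 1  [load 290/400]
  90 → disc 1  [load 380/400]
  60 → disc 2 (new)  [load 60/400]
  120 → disc 2  [load 180/400]
  130 → disc 2  [load 310/400]
  120 → disc 3 (new)  [load 120/400]
  340 → disc 4 (new)  [load 340/400]
  120 → disc 3  [load 240/400]
  80 → disc 2  [load 390/400]
4 discs opened.

4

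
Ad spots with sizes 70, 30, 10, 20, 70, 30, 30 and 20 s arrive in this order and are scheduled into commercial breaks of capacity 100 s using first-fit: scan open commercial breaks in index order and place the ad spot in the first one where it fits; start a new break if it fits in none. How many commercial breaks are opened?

  70 → break 1 (new)  [load 70/100]
  30 → break 1  [load 100/100]
  10 → break 2 (new)  [load 10/100]
  20 → break 2  [load 30/100]
  70 → break 2  [load 100/100]
  30 → break 3 (new)  [load 30/100]
  30 → break 3  [load 60/100]
  20 → break 3  [load 80/100]
3 commercial breaks opened.

3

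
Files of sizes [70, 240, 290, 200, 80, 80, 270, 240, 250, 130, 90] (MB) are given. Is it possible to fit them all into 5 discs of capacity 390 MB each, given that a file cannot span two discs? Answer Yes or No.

No

Total = 1940 MB; ⌈1940/390⌉ = 5.
6 files each exceed half the capacity and cannot share a disc, forcing at least 6 discs.
At least 6 discs are required, but only 5 are allowed.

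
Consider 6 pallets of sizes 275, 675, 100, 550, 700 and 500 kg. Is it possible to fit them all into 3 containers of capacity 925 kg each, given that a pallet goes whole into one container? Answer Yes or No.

Total = 2800 kg; ⌈2800/925⌉ = 4.
At least 4 containers are required, but only 3 are allowed.

No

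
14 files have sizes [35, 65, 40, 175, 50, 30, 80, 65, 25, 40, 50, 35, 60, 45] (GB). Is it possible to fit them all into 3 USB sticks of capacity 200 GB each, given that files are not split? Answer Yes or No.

No

Total = 795 GB; ⌈795/200⌉ = 4.
At least 4 USB sticks are required, but only 3 are allowed.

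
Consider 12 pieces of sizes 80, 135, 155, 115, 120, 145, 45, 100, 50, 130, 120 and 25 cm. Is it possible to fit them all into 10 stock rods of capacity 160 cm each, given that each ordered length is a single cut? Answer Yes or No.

A valid assignment using 9 stock rods:
  stock rod 1: 155 = 155
  stock rod 2: 145 = 145
  stock rod 3: 135 + 25 = 160
  stock rod 4: 130 = 130
  stock rod 5: 120 = 120
  stock rod 6: 120 = 120
  stock rod 7: 115 + 45 = 160
  stock rod 8: 100 + 50 = 150
  stock rod 9: 80 = 80
That uses only 9 ≤ 10, so 10 stock rods are enough.

Yes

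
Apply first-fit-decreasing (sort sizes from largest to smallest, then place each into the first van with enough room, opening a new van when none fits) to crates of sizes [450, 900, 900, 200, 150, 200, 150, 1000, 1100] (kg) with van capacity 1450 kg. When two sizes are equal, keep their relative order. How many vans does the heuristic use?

Sorted descending: 1100, 1000, 900, 900, 450, 200, 200, 150, 150.
  1100 → van 1 (new)  [load 1100/1450]
  1000 → van 2 (new)  [load 1000/1450]
  900 → van 3 (new)  [load 900/1450]
  900 → van 4 (new)  [load 900/1450]
  450 → van 2  [load 1450/1450]
  200 → van 1  [load 1300/1450]
  200 → van 3  [load 1100/1450]
  150 → van 1  [load 1450/1450]
  150 → van 3  [load 1250/1450]
4 vans opened.

4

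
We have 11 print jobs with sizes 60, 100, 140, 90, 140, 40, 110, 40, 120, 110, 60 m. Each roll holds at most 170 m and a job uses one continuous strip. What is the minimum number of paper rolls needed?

Total = 140 + 140 + 120 + 110 + 110 + 100 + 90 + 60 + 60 + 40 + 40 = 1010 m.
Lower bound: ⌈1010/170⌉ = 6 paper rolls.
Also, 7 print jobs each exceed 85 m, and no two of those can share a roll, so at least 7 paper rolls are needed.
A packing using 7 paper rolls:
  roll 1: 140 = 140
  roll 2: 140 = 140
  roll 3: 120 + 40 = 160
  roll 4: 110 + 60 = 170
  roll 5: 110 + 60 = 170
  roll 6: 100 + 40 = 140
  roll 7: 90 = 90
This matches the lower bound, so 7 is optimal.

7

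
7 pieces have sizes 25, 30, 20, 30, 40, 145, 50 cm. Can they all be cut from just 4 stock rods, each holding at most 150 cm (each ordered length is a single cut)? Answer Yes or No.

Yes

A valid assignment using 3 stock rods:
  stock rod 1: 145 = 145
  stock rod 2: 50 + 40 + 30 + 30 = 150
  stock rod 3: 25 + 20 = 45
That uses only 3 ≤ 4, so 4 stock rods are enough.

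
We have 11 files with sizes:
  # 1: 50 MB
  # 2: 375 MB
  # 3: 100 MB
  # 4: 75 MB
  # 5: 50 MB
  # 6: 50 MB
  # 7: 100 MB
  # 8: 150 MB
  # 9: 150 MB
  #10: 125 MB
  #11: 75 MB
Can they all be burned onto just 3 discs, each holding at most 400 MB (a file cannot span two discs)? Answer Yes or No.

Total = 1300 MB; ⌈1300/400⌉ = 4.
At least 4 discs are required, but only 3 are allowed.

No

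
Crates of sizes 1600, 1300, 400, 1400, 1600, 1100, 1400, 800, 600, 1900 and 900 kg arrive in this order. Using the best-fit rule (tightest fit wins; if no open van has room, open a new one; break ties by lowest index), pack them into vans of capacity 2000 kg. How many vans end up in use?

8

  1600 → van 1 (new)  [load 1600/2000]
  1300 → van 2 (new)  [load 1300/2000]
  400 → van 1  [load 2000/2000]
  1400 → van 3 (new)  [load 1400/2000]
  1600 → van 4 (new)  [load 1600/2000]
  1100 → van 5 (new)  [load 1100/2000]
  1400 → van 6 (new)  [load 1400/2000]
  800 → van 5  [load 1900/2000]
  600 → van 3  [load 2000/2000]
  1900 → van 7 (new)  [load 1900/2000]
  900 → van 8 (new)  [load 900/2000]
8 vans opened.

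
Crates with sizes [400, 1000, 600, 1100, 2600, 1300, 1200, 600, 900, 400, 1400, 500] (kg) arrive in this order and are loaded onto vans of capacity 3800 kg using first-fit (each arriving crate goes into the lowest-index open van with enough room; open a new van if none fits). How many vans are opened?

  400 → van 1 (new)  [load 400/3800]
  1000 → van 1  [load 1400/3800]
  600 → van 1  [load 2000/3800]
  1100 → van 1  [load 3100/3800]
  2600 → van 2 (new)  [load 2600/3800]
  1300 → van 3 (new)  [load 1300/3800]
  1200 → van 2  [load 3800/3800]
  600 → van 1  [load 3700/3800]
  900 → van 3  [load 2200/3800]
  400 → van 3  [load 2600/3800]
  1400 → van 4 (new)  [load 1400/3800]
  500 → van 3  [load 3100/3800]
4 vans opened.

4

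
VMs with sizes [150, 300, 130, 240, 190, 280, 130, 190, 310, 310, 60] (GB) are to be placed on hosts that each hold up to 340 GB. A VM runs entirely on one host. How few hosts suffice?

Total = 310 + 310 + 300 + 280 + 240 + 190 + 190 + 150 + 130 + 130 + 60 = 2290 GB.
Lower bound: ⌈2290/340⌉ = 7 hosts.
A packing using 8 hosts:
  host 1: 310 = 310
  host 2: 310 = 310
  host 3: 300 = 300
  host 4: 280 + 60 = 340
  host 5: 240 = 240
  host 6: 190 + 150 = 340
  host 7: 190 + 130 = 320
  host 8: 130 = 130
No arrangement into 7 hosts stays within capacity, so 8 is optimal.

8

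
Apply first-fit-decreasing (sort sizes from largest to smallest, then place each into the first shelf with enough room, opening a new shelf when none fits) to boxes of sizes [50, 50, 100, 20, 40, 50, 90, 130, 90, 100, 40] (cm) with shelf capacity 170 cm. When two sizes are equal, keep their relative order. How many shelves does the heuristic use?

Sorted descending: 130, 100, 100, 90, 90, 50, 50, 50, 40, 40, 20.
  130 → shelf 1 (new)  [load 130/170]
  100 → shelf 2 (new)  [load 100/170]
  100 → shelf 3 (new)  [load 100/170]
  90 → shelf 4 (new)  [load 90/170]
  90 → shelf 5 (new)  [load 90/170]
  50 → shelf 2  [load 150/170]
  50 → shelf 3  [load 150/170]
  50 → shelf 4  [load 140/170]
  40 → shelf 1  [load 170/170]
  40 → shelf 5  [load 130/170]
  20 → shelf 2  [load 170/170]
5 shelves opened.

5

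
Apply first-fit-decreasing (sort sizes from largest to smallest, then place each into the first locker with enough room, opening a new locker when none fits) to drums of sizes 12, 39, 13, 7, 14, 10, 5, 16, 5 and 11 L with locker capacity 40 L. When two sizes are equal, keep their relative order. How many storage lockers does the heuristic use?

4

Sorted descending: 39, 16, 14, 13, 12, 11, 10, 7, 5, 5.
  39 → locker 1 (new)  [load 39/40]
  16 → locker 2 (new)  [load 16/40]
  14 → locker 2  [load 30/40]
  13 → locker 3 (new)  [load 13/40]
  12 → locker 3  [load 25/40]
  11 → locker 3  [load 36/40]
  10 → locker 2  [load 40/40]
  7 → locker 4 (new)  [load 7/40]
  5 → locker 4  [load 12/40]
  5 → locker 4  [load 17/40]
4 storage lockers opened.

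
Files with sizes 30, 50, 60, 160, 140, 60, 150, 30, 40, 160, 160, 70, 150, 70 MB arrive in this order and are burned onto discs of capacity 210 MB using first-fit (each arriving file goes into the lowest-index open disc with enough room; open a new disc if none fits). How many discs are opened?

8

  30 → disc 1 (new)  [load 30/210]
  50 → disc 1  [load 80/210]
  60 → disc 1  [load 140/210]
  160 → disc 2 (new)  [load 160/210]
  140 → disc 3 (new)  [load 140/210]
  60 → disc 1  [load 200/210]
  150 → disc 4 (new)  [load 150/210]
  30 → disc 2  [load 190/210]
  40 → disc 3  [load 180/210]
  160 → disc 5 (new)  [load 160/210]
  160 → disc 6 (new)  [load 160/210]
  70 → disc 7 (new)  [load 70/210]
  150 → disc 8 (new)  [load 150/210]
  70 → disc 7  [load 140/210]
8 discs opened.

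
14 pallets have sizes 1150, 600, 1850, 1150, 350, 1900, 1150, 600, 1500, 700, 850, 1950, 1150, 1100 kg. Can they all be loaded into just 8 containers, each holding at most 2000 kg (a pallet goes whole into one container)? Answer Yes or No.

Total = 16000 kg; ⌈16000/2000⌉ = 8.
9 pallets each exceed half the capacity and cannot share a container, forcing at least 9 containers.
At least 9 containers are required, but only 8 are allowed.

No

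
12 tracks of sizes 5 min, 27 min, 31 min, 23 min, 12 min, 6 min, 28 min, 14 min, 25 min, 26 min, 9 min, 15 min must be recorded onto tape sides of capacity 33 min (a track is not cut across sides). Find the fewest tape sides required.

8

Total = 31 + 28 + 27 + 26 + 25 + 23 + 15 + 14 + 12 + 9 + 6 + 5 = 221 min.
Lower bound: ⌈221/33⌉ = 7 tape sides.
A packing using 8 tape sides:
  side 1: 31 = 31
  side 2: 28 + 5 = 33
  side 3: 27 + 6 = 33
  side 4: 26 = 26
  side 5: 25 = 25
  side 6: 23 + 9 = 32
  side 7: 15 + 14 = 29
  side 8: 12 = 12
No arrangement into 7 tape sides stays within capacity, so 8 is optimal.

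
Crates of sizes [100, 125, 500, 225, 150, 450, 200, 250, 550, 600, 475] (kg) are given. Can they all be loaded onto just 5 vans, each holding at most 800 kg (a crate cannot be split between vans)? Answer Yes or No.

A valid assignment using 5 vans:
  van 1: 600 + 200 = 800
  van 2: 550 + 250 = 800
  van 3: 500 + 225 = 725
  van 4: 475 + 150 + 125 = 750
  van 5: 450 + 100 = 550
Every load is within 800 kg, so 5 vans suffice.

Yes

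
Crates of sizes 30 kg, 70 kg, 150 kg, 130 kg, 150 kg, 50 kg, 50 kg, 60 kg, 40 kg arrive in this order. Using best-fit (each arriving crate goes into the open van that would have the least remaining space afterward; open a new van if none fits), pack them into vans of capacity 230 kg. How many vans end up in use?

  30 → van 1 (new)  [load 30/230]
  70 → van 1  [load 100/230]
  150 → van 2 (new)  [load 150/230]
  130 → van 1  [load 230/230]
  150 → van 3 (new)  [load 150/230]
  50 → van 2  [load 200/230]
  50 → van 3  [load 200/230]
  60 → van 4 (new)  [load 60/230]
  40 → van 4  [load 100/230]
4 vans opened.

4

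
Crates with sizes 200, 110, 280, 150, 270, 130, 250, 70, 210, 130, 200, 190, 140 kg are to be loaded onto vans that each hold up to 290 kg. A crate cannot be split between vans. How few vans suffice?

Total = 280 + 270 + 250 + 210 + 200 + 200 + 190 + 150 + 140 + 130 + 130 + 110 + 70 = 2330 kg.
Lower bound: ⌈2330/290⌉ = 9 vans.
A packing using 10 vans:
  van 1: 280 = 280
  van 2: 270 = 270
  van 3: 250 = 250
  van 4: 210 + 70 = 280
  van 5: 200 = 200
  van 6: 200 = 200
  van 7: 190 = 190
  van 8: 150 + 140 = 290
  van 9: 130 + 130 = 260
  van 10: 110 = 110
No arrangement into 9 vans stays within capacity, so 10 is optimal.

10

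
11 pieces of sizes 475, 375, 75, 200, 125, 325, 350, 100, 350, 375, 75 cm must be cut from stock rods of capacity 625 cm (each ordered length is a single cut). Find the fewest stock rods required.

Total = 475 + 375 + 375 + 350 + 350 + 325 + 200 + 125 + 100 + 75 + 75 = 2825 cm.
Lower bound: ⌈2825/625⌉ = 5 stock rods.
Also, 6 pieces each exceed 625/2 cm, and no two of those can share a stock rod, so at least 6 stock rods are needed.
A packing using 6 stock rods:
  stock rod 1: 475 + 125 = 600
  stock rod 2: 375 + 200 = 575
  stock rod 3: 375 + 100 + 75 + 75 = 625
  stock rod 4: 350 = 350
  stock rod 5: 350 = 350
  stock rod 6: 325 = 325
This matches the lower bound, so 6 is optimal.

6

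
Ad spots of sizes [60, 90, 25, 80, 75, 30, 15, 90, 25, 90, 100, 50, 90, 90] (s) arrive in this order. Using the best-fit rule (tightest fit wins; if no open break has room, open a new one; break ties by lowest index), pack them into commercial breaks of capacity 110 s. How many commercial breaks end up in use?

  60 → break 1 (new)  [load 60/110]
  90 → break 2 (new)  [load 90/110]
  25 → break 1  [load 85/110]
  80 → break 3 (new)  [load 80/110]
  75 → break 4 (new)  [load 75/110]
  30 → break 3  [load 110/110]
  15 → break 2  [load 105/110]
  90 → break 5 (new)  [load 90/110]
  25 → break 1  [load 110/110]
  90 → break 6 (new)  [load 90/110]
  100 → break 7 (new)  [load 100/110]
  50 → break 8 (new)  [load 50/110]
  90 → break 9 (new)  [load 90/110]
  90 → break 10 (new)  [load 90/110]
10 commercial breaks opened.

10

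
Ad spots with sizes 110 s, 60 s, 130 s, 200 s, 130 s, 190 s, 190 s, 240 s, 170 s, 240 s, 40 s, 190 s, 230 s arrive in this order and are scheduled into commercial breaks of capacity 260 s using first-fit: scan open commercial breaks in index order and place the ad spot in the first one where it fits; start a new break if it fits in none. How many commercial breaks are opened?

  110 → break 1 (new)  [load 110/260]
  60 → break 1  [load 170/260]
  130 → break 2 (new)  [load 130/260]
  200 → break 3 (new)  [load 200/260]
  130 → break 2  [load 260/260]
  190 → break 4 (new)  [load 190/260]
  190 → break 5 (new)  [load 190/260]
  240 → break 6 (new)  [load 240/260]
  170 → break 7 (new)  [load 170/260]
  240 → break 8 (new)  [load 240/260]
  40 → break 1  [load 210/260]
  190 → break 9 (new)  [load 190/260]
  230 → break 10 (new)  [load 230/260]
10 commercial breaks opened.

10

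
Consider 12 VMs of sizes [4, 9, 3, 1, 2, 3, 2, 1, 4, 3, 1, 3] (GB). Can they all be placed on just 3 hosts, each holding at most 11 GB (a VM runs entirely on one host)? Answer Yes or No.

No

Total = 36 GB; ⌈36/11⌉ = 4.
At least 4 hosts are required, but only 3 are allowed.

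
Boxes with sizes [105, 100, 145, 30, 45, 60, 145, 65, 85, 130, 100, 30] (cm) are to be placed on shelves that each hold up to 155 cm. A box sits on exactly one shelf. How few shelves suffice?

Total = 145 + 145 + 130 + 105 + 100 + 100 + 85 + 65 + 60 + 45 + 30 + 30 = 1040 cm.
Lower bound: ⌈1040/155⌉ = 7 shelves.
A packing using 8 shelves:
  shelf 1: 145 = 145
  shelf 2: 145 = 145
  shelf 3: 130 = 130
  shelf 4: 105 + 45 = 150
  shelf 5: 100 + 30 = 130
  shelf 6: 100 + 30 = 130
  shelf 7: 85 + 65 = 150
  shelf 8: 60 = 60
No arrangement into 7 shelves stays within capacity, so 8 is optimal.

8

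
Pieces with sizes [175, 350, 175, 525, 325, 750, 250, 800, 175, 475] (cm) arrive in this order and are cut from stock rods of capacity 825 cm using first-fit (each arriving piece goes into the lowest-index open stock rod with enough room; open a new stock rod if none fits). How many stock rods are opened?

6

  175 → stock rod 1 (new)  [load 175/825]
  350 → stock rod 1  [load 525/825]
  175 → stock rod 1  [load 700/825]
  525 → stock rod 2 (new)  [load 525/825]
  325 → stock rod 3 (new)  [load 325/825]
  750 → stock rod 4 (new)  [load 750/825]
  250 → stock rod 2  [load 775/825]
  800 → stock rod 5 (new)  [load 800/825]
  175 → stock rod 3  [load 500/825]
  475 → stock rod 6 (new)  [load 475/825]
6 stock rods opened.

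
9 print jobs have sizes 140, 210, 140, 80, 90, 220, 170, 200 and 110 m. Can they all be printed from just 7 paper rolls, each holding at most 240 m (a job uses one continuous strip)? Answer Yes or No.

A valid assignment using 7 paper rolls:
  roll 1: 220 = 220
  roll 2: 210 = 210
  roll 3: 200 = 200
  roll 4: 170 = 170
  roll 5: 140 + 90 = 230
  roll 6: 140 + 80 = 220
  roll 7: 110 = 110
Every load is within 240 m, so 7 paper rolls suffice.

Yes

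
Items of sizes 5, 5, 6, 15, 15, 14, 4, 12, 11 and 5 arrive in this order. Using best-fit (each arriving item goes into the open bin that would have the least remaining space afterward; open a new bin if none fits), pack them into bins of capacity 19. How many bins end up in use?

  5 → bin 1 (new)  [load 5/19]
  5 → bin 1  [load 10/19]
  6 → bin 1  [load 16/19]
  15 → bin 2 (new)  [load 15/19]
  15 → bin 3 (new)  [load 15/19]
  14 → bin 4 (new)  [load 14/19]
  4 → bin 2  [load 19/19]
  12 → bin 5 (new)  [load 12/19]
  11 → bin 6 (new)  [load 11/19]
  5 → bin 4  [load 19/19]
6 bins opened.

6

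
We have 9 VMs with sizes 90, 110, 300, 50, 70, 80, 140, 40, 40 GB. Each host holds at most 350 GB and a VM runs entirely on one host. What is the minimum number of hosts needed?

Total = 300 + 140 + 110 + 90 + 80 + 70 + 50 + 40 + 40 = 920 GB.
Lower bound: ⌈920/350⌉ = 3 hosts.
A packing using 3 hosts:
  host 1: 300 + 50 = 350
  host 2: 140 + 110 + 90 = 340
  host 3: 80 + 70 + 40 + 40 = 230
This matches the lower bound, so 3 is optimal.

3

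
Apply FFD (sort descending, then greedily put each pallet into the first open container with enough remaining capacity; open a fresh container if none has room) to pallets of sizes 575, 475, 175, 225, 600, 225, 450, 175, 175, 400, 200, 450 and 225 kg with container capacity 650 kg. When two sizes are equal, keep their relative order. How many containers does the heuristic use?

Sorted descending: 600, 575, 475, 450, 450, 400, 225, 225, 225, 200, 175, 175, 175.
  600 → container 1 (new)  [load 600/650]
  575 → container 2 (new)  [load 575/650]
  475 → container 3 (new)  [load 475/650]
  450 → container 4 (new)  [load 450/650]
  450 → container 5 (new)  [load 450/650]
  400 → container 6 (new)  [load 400/650]
  225 → container 6  [load 625/650]
  225 → container 7 (new)  [load 225/650]
  225 → container 7  [load 450/650]
  200 → container 4  [load 650/650]
  175 → container 3  [load 650/650]
  175 → container 5  [load 625/650]
  175 → container 7  [load 625/650]
7 containers opened.

7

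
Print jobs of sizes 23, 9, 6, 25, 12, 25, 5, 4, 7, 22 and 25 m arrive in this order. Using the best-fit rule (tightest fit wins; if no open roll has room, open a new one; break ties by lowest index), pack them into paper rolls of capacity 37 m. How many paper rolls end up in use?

5

  23 → roll 1 (new)  [load 23/37]
  9 → roll 1  [load 32/37]
  6 → roll 2 (new)  [load 6/37]
  25 → roll 2  [load 31/37]
  12 → roll 3 (new)  [load 12/37]
  25 → roll 3  [load 37/37]
  5 → roll 1  [load 37/37]
  4 → roll 2  [load 35/37]
  7 → roll 4 (new)  [load 7/37]
  22 → roll 4  [load 29/37]
  25 → roll 5 (new)  [load 25/37]
5 paper rolls opened.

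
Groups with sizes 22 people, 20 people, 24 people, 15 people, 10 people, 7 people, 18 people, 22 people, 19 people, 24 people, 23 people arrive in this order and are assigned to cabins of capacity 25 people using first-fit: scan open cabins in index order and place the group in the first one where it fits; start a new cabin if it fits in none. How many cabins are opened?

9

  22 → cabin 1 (new)  [load 22/25]
  20 → cabin 2 (new)  [load 20/25]
  24 → cabin 3 (new)  [load 24/25]
  15 → cabin 4 (new)  [load 15/25]
  10 → cabin 4  [load 25/25]
  7 → cabin 5 (new)  [load 7/25]
  18 → cabin 5  [load 25/25]
  22 → cabin 6 (new)  [load 22/25]
  19 → cabin 7 (new)  [load 19/25]
  24 → cabin 8 (new)  [load 24/25]
  23 → cabin 9 (new)  [load 23/25]
9 cabins opened.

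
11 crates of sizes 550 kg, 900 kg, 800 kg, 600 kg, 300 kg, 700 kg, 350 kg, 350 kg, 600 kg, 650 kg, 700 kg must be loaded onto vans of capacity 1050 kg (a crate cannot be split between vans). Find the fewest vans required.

Total = 900 + 800 + 700 + 700 + 650 + 600 + 600 + 550 + 350 + 350 + 300 = 6500 kg.
Lower bound: ⌈6500/1050⌉ = 7 vans.
Also, 8 crates each exceed 525 kg, and no two of those can share a van, so at least 8 vans are needed.
A packing using 8 vans:
  van 1: 900 = 900
  van 2: 800 = 800
  van 3: 700 + 350 = 1050
  van 4: 700 + 350 = 1050
  van 5: 650 + 300 = 950
  van 6: 600 = 600
  van 7: 600 = 600
  van 8: 550 = 550
This matches the lower bound, so 8 is optimal.

8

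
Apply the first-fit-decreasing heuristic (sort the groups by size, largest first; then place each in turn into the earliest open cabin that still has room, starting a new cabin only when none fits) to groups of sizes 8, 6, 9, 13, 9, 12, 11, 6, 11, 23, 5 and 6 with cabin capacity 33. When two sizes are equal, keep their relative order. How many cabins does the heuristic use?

Sorted descending: 23, 13, 12, 11, 11, 9, 9, 8, 6, 6, 6, 5.
  23 → cabin 1 (new)  [load 23/33]
  13 → cabin 2 (new)  [load 13/33]
  12 → cabin 2  [load 25/33]
  11 → cabin 3 (new)  [load 11/33]
  11 → cabin 3  [load 22/33]
  9 → cabin 1  [load 32/33]
  9 → cabin 3  [load 31/33]
  8 → cabin 2  [load 33/33]
  6 → cabin 4 (new)  [load 6/33]
  6 → cabin 4  [load 12/33]
  6 → cabin 4  [load 18/33]
  5 → cabin 4  [load 23/33]
4 cabins opened.

4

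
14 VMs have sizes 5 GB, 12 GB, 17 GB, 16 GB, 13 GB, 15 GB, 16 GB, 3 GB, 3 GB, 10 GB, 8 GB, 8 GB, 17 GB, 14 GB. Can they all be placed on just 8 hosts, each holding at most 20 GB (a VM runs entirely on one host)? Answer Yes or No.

No

Total = 157 GB; ⌈157/20⌉ = 8.
The bound of 8 does not rule out 8, but exhaustive search shows no assignment into 8 hosts of capacity 20 GB exists — the minimum is 9.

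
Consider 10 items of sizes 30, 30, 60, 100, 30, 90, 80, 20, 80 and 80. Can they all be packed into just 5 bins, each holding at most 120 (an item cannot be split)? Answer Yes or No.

Total = 600; ⌈600/120⌉ = 5.
The bound of 5 does not rule out 5, but exhaustive search shows no assignment into 5 bins of capacity 120 exists — the minimum is 6.

No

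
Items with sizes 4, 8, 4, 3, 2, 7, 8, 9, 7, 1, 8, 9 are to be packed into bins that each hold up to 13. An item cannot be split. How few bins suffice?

7

Total = 9 + 9 + 8 + 8 + 8 + 7 + 7 + 4 + 4 + 3 + 2 + 1 = 70.
Lower bound: ⌈70/13⌉ = 6 bins.
Also, 7 items each exceed 13/2, and no two of those can share a bin, so at least 7 bins are needed.
A packing using 7 bins:
  bin 1: 9 + 4 = 13
  bin 2: 9 + 4 = 13
  bin 3: 8 + 3 + 2 = 13
  bin 4: 8 + 1 = 9
  bin 5: 8 = 8
  bin 6: 7 = 7
  bin 7: 7 = 7
This matches the lower bound, so 7 is optimal.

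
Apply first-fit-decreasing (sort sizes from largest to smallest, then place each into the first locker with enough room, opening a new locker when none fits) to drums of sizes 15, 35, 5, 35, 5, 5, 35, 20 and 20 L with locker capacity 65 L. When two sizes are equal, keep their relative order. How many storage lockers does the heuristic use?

Sorted descending: 35, 35, 35, 20, 20, 15, 5, 5, 5.
  35 → locker 1 (new)  [load 35/65]
  35 → locker 2 (new)  [load 35/65]
  35 → locker 3 (new)  [load 35/65]
  20 → locker 1  [load 55/65]
  20 → locker 2  [load 55/65]
  15 → locker 3  [load 50/65]
  5 → locker 1  [load 60/65]
  5 → locker 1  [load 65/65]
  5 → locker 2  [load 60/65]
3 storage lockers opened.

3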